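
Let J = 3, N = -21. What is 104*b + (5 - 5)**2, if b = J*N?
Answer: -6552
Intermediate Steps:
b = -63 (b = 3*(-21) = -63)
104*b + (5 - 5)**2 = 104*(-63) + (5 - 5)**2 = -6552 + 0**2 = -6552 + 0 = -6552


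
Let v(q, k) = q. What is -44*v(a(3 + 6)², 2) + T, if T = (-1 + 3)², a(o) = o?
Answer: -3560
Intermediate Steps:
T = 4 (T = 2² = 4)
-44*v(a(3 + 6)², 2) + T = -44*(3 + 6)² + 4 = -44*9² + 4 = -44*81 + 4 = -3564 + 4 = -3560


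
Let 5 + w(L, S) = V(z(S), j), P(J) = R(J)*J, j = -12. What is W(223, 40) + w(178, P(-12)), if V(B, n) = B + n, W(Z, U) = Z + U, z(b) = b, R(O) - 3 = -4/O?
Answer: 206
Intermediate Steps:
R(O) = 3 - 4/O
W(Z, U) = U + Z
P(J) = J*(3 - 4/J) (P(J) = (3 - 4/J)*J = J*(3 - 4/J))
w(L, S) = -17 + S (w(L, S) = -5 + (S - 12) = -5 + (-12 + S) = -17 + S)
W(223, 40) + w(178, P(-12)) = (40 + 223) + (-17 + (-4 + 3*(-12))) = 263 + (-17 + (-4 - 36)) = 263 + (-17 - 40) = 263 - 57 = 206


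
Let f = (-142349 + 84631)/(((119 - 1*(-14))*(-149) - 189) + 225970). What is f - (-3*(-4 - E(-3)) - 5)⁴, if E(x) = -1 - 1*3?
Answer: -64392609/102982 ≈ -625.28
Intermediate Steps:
E(x) = -4 (E(x) = -1 - 3 = -4)
f = -28859/102982 (f = -57718/(((119 + 14)*(-149) - 189) + 225970) = -57718/((133*(-149) - 189) + 225970) = -57718/((-19817 - 189) + 225970) = -57718/(-20006 + 225970) = -57718/205964 = -57718*1/205964 = -28859/102982 ≈ -0.28023)
f - (-3*(-4 - E(-3)) - 5)⁴ = -28859/102982 - (-3*(-4 - 1*(-4)) - 5)⁴ = -28859/102982 - (-3*(-4 + 4) - 5)⁴ = -28859/102982 - (-3*0 - 5)⁴ = -28859/102982 - (0 - 5)⁴ = -28859/102982 - 1*(-5)⁴ = -28859/102982 - 1*625 = -28859/102982 - 625 = -64392609/102982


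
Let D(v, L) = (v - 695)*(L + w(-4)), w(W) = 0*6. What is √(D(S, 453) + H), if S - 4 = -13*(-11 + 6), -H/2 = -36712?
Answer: I*√210154 ≈ 458.43*I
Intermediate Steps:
H = 73424 (H = -2*(-36712) = 73424)
w(W) = 0
S = 69 (S = 4 - 13*(-11 + 6) = 4 - 13*(-5) = 4 + 65 = 69)
D(v, L) = L*(-695 + v) (D(v, L) = (v - 695)*(L + 0) = (-695 + v)*L = L*(-695 + v))
√(D(S, 453) + H) = √(453*(-695 + 69) + 73424) = √(453*(-626) + 73424) = √(-283578 + 73424) = √(-210154) = I*√210154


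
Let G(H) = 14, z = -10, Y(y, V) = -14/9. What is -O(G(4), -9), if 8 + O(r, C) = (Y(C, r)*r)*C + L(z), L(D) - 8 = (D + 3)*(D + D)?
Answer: -336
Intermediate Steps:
Y(y, V) = -14/9 (Y(y, V) = -14*⅑ = -14/9)
L(D) = 8 + 2*D*(3 + D) (L(D) = 8 + (D + 3)*(D + D) = 8 + (3 + D)*(2*D) = 8 + 2*D*(3 + D))
O(r, C) = 140 - 14*C*r/9 (O(r, C) = -8 + ((-14*r/9)*C + (8 + 2*(-10)² + 6*(-10))) = -8 + (-14*C*r/9 + (8 + 2*100 - 60)) = -8 + (-14*C*r/9 + (8 + 200 - 60)) = -8 + (-14*C*r/9 + 148) = -8 + (148 - 14*C*r/9) = 140 - 14*C*r/9)
-O(G(4), -9) = -(140 - 14/9*(-9)*14) = -(140 + 196) = -1*336 = -336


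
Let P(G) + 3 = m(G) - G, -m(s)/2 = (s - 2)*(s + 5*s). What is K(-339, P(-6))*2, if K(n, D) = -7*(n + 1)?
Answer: 4732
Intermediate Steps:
m(s) = -12*s*(-2 + s) (m(s) = -2*(s - 2)*(s + 5*s) = -2*(-2 + s)*6*s = -12*s*(-2 + s))
P(G) = -3 - G + 12*G*(2 - G) (P(G) = -3 + (12*G*(2 - G) - G) = -3 + (-G + 12*G*(2 - G)) = -3 - G + 12*G*(2 - G))
K(n, D) = -7 - 7*n (K(n, D) = -7*(1 + n) = -7 - 7*n)
K(-339, P(-6))*2 = (-7 - 7*(-339))*2 = (-7 + 2373)*2 = 2366*2 = 4732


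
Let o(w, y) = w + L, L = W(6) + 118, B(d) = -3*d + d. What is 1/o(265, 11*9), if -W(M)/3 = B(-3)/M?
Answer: 1/380 ≈ 0.0026316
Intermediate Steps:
B(d) = -2*d
W(M) = -18/M (W(M) = -3*(-2*(-3))/M = -18/M)
L = 115 (L = -18/6 + 118 = -18*1/6 + 118 = -3 + 118 = 115)
o(w, y) = 115 + w (o(w, y) = w + 115 = 115 + w)
1/o(265, 11*9) = 1/(115 + 265) = 1/380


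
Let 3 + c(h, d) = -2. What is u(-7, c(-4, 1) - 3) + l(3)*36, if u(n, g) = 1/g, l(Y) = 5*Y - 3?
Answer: 3455/8 ≈ 431.88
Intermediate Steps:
l(Y) = -3 + 5*Y
c(h, d) = -5 (c(h, d) = -3 - 2 = -5)
u(-7, c(-4, 1) - 3) + l(3)*36 = 1/(-5 - 3) + (-3 + 5*3)*36 = 1/(-8) + (-3 + 15)*36 = -⅛ + 12*36 = -⅛ + 432 = 3455/8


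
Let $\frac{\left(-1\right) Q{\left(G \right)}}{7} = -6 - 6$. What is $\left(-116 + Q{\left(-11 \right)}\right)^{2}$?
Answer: $1024$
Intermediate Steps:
$Q{\left(G \right)} = 84$ ($Q{\left(G \right)} = - 7 \left(-6 - 6\right) = \left(-7\right) \left(-12\right) = 84$)
$\left(-116 + Q{\left(-11 \right)}\right)^{2} = \left(-116 + 84\right)^{2} = \left(-32\right)^{2} = 1024$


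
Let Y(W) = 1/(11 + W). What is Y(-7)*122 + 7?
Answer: 75/2 ≈ 37.500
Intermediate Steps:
Y(-7)*122 + 7 = 122/(11 - 7) + 7 = 122/4 + 7 = (¼)*122 + 7 = 61/2 + 7 = 75/2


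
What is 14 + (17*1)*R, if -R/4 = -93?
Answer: 6338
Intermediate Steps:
R = 372 (R = -4*(-93) = 372)
14 + (17*1)*R = 14 + (17*1)*372 = 14 + 17*372 = 14 + 6324 = 6338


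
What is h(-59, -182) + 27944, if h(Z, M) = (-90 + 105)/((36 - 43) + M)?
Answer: 1760467/63 ≈ 27944.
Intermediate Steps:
h(Z, M) = 15/(-7 + M)
h(-59, -182) + 27944 = 15/(-7 - 182) + 27944 = 15/(-189) + 27944 = 15*(-1/189) + 27944 = -5/63 + 27944 = 1760467/63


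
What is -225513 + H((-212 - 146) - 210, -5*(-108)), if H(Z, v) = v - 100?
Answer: -225073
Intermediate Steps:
H(Z, v) = -100 + v
-225513 + H((-212 - 146) - 210, -5*(-108)) = -225513 + (-100 - 5*(-108)) = -225513 + (-100 + 540) = -225513 + 440 = -225073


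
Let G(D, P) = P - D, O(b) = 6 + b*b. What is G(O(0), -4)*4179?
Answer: -41790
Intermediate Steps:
O(b) = 6 + b²
G(O(0), -4)*4179 = (-4 - (6 + 0²))*4179 = (-4 - (6 + 0))*4179 = (-4 - 1*6)*4179 = (-4 - 6)*4179 = -10*4179 = -41790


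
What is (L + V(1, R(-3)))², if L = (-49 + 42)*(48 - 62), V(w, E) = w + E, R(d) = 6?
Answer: 11025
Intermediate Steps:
V(w, E) = E + w
L = 98 (L = -7*(-14) = 98)
(L + V(1, R(-3)))² = (98 + (6 + 1))² = (98 + 7)² = 105² = 11025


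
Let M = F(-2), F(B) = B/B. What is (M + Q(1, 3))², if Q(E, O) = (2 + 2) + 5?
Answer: 100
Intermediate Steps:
F(B) = 1
Q(E, O) = 9 (Q(E, O) = 4 + 5 = 9)
M = 1
(M + Q(1, 3))² = (1 + 9)² = 10² = 100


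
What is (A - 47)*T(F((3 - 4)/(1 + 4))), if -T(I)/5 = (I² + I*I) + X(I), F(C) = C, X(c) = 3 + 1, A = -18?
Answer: 1326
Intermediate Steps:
X(c) = 4
T(I) = -20 - 10*I² (T(I) = -5*((I² + I*I) + 4) = -5*((I² + I²) + 4) = -5*(2*I² + 4) = -5*(4 + 2*I²) = -20 - 10*I²)
(A - 47)*T(F((3 - 4)/(1 + 4))) = (-18 - 47)*(-20 - 10*(3 - 4)²/(1 + 4)²) = -65*(-20 - 10*(-1/5)²) = -65*(-20 - 10*(-1*⅕)²) = -65*(-20 - 10*(-⅕)²) = -65*(-20 - 10*1/25) = -65*(-20 - ⅖) = -65*(-102/5) = 1326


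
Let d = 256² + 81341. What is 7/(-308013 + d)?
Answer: -7/161136 ≈ -4.3442e-5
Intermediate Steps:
d = 146877 (d = 65536 + 81341 = 146877)
7/(-308013 + d) = 7/(-308013 + 146877) = 7/(-161136) = -1/161136*7 = -7/161136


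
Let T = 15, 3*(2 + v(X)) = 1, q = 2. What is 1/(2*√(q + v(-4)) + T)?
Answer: 45/671 - 2*√3/671 ≈ 0.061902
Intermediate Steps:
v(X) = -5/3 (v(X) = -2 + (⅓)*1 = -2 + ⅓ = -5/3)
1/(2*√(q + v(-4)) + T) = 1/(2*√(2 - 5/3) + 15) = 1/(2*√(⅓) + 15) = 1/(2*(√3/3) + 15) = 1/(2*√3/3 + 15) = 1/(15 + 2*√3/3)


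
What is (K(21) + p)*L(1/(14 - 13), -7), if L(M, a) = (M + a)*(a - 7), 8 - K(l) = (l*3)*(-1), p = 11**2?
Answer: 16128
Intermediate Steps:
p = 121
K(l) = 8 + 3*l (K(l) = 8 - l*3*(-1) = 8 - 3*l*(-1) = 8 - (-3)*l = 8 + 3*l)
L(M, a) = (-7 + a)*(M + a) (L(M, a) = (M + a)*(-7 + a) = (-7 + a)*(M + a))
(K(21) + p)*L(1/(14 - 13), -7) = ((8 + 3*21) + 121)*((-7)**2 - 7/(14 - 13) - 7*(-7) - 7/(14 - 13)) = ((8 + 63) + 121)*(49 - 7/1 + 49 - 7/1) = (71 + 121)*(49 - 7*1 + 49 + 1*(-7)) = 192*(49 - 7 + 49 - 7) = 192*84 = 16128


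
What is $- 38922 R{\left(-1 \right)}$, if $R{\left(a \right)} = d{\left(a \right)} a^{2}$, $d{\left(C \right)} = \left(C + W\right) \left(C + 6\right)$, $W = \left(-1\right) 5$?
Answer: $1167660$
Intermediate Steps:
$W = -5$
$d{\left(C \right)} = \left(-5 + C\right) \left(6 + C\right)$ ($d{\left(C \right)} = \left(C - 5\right) \left(C + 6\right) = \left(-5 + C\right) \left(6 + C\right)$)
$R{\left(a \right)} = a^{2} \left(-30 + a + a^{2}\right)$ ($R{\left(a \right)} = \left(-30 + a + a^{2}\right) a^{2} = a^{2} \left(-30 + a + a^{2}\right)$)
$- 38922 R{\left(-1 \right)} = - 38922 \left(-1\right)^{2} \left(-30 - 1 + \left(-1\right)^{2}\right) = - 38922 \cdot 1 \left(-30 - 1 + 1\right) = - 38922 \cdot 1 \left(-30\right) = \left(-38922\right) \left(-30\right) = 1167660$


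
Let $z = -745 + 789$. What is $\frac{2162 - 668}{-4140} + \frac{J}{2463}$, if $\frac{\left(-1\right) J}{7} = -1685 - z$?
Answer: $\frac{2579261}{566490} \approx 4.5531$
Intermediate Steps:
$z = 44$
$J = 12103$ ($J = - 7 \left(-1685 - 44\right) = \left(-7\right) \left(-1729\right) = 12103$)
$\frac{2162 - 668}{-4140} + \frac{J}{2463} = \frac{2162 - 668}{-4140} + \frac{12103}{2463} = \left(2162 - 668\right) \left(- \frac{1}{4140}\right) + 12103 \cdot \frac{1}{2463} = 1494 \left(- \frac{1}{4140}\right) + \frac{12103}{2463} = - \frac{83}{230} + \frac{12103}{2463} = \frac{2579261}{566490}$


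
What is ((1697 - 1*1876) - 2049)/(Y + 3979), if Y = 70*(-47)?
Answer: -2228/689 ≈ -3.2337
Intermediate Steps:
Y = -3290
((1697 - 1*1876) - 2049)/(Y + 3979) = ((1697 - 1*1876) - 2049)/(-3290 + 3979) = ((1697 - 1876) - 2049)/689 = (-179 - 2049)*(1/689) = -2228*1/689 = -2228/689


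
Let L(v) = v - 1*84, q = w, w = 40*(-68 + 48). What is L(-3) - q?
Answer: 713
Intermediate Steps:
w = -800 (w = 40*(-20) = -800)
q = -800
L(v) = -84 + v (L(v) = v - 84 = -84 + v)
L(-3) - q = (-84 - 3) - 1*(-800) = -87 + 800 = 713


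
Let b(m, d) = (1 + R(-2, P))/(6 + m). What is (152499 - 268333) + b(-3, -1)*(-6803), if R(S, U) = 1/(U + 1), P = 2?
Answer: -1069718/9 ≈ -1.1886e+5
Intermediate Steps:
R(S, U) = 1/(1 + U)
b(m, d) = 4/(3*(6 + m)) (b(m, d) = (1 + 1/(1 + 2))/(6 + m) = (1 + 1/3)/(6 + m) = 4/(3*(6 + m)))
(152499 - 268333) + b(-3, -1)*(-6803) = (152499 - 268333) + (4/(3*(6 - 3)))*(-6803) = -115834 + ((4/3)/3)*(-6803) = -115834 + ((4/3)*(1/3))*(-6803) = -115834 + (4/9)*(-6803) = -115834 - 27212/9 = -1069718/9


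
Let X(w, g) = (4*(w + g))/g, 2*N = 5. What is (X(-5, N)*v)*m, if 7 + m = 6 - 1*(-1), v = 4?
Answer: 0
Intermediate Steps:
N = 5/2 (N = (½)*5 = 5/2 ≈ 2.5000)
m = 0 (m = -7 + (6 - 1*(-1)) = -7 + (6 + 1) = -7 + 7 = 0)
X(w, g) = (4*g + 4*w)/g (X(w, g) = (4*(g + w))/g = (4*g + 4*w)/g)
(X(-5, N)*v)*m = ((4 + 4*(-5)/(5/2))*4)*0 = ((4 + 4*(-5)*(⅖))*4)*0 = ((4 - 8)*4)*0 = -4*4*0 = -16*0 = 0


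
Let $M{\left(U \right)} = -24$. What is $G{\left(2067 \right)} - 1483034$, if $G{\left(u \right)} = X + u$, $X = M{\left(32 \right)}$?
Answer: $-1480991$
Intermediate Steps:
$X = -24$
$G{\left(u \right)} = -24 + u$
$G{\left(2067 \right)} - 1483034 = \left(-24 + 2067\right) - 1483034 = 2043 - 1483034 = -1480991$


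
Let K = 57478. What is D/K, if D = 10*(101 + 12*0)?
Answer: 505/28739 ≈ 0.017572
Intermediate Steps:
D = 1010 (D = 10*(101 + 0) = 10*101 = 1010)
D/K = 1010/57478 = 1010*(1/57478) = 505/28739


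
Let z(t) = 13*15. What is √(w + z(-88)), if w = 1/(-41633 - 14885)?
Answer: √622885386662/56518 ≈ 13.964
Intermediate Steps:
w = -1/56518 (w = 1/(-56518) = -1/56518 ≈ -1.7693e-5)
z(t) = 195
√(w + z(-88)) = √(-1/56518 + 195) = √(11021009/56518) = √622885386662/56518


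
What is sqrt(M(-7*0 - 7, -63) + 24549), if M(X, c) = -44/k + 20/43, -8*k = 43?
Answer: 3*sqrt(5045233)/43 ≈ 156.71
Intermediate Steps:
k = -43/8 (k = -1/8*43 = -43/8 ≈ -5.3750)
M(X, c) = 372/43 (M(X, c) = -44/(-43/8) + 20/43 = -44*(-8/43) + 20*(1/43) = 352/43 + 20/43 = 372/43)
sqrt(M(-7*0 - 7, -63) + 24549) = sqrt(372/43 + 24549) = sqrt(1055979/43) = 3*sqrt(5045233)/43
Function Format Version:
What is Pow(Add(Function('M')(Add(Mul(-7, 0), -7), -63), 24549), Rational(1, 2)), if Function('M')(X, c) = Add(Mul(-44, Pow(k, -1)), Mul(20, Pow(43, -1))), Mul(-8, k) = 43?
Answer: Mul(Rational(3, 43), Pow(5045233, Rational(1, 2))) ≈ 156.71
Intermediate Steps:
k = Rational(-43, 8) (k = Mul(Rational(-1, 8), 43) = Rational(-43, 8) ≈ -5.3750)
Function('M')(X, c) = Rational(372, 43) (Function('M')(X, c) = Add(Mul(-44, Pow(Rational(-43, 8), -1)), Mul(20, Pow(43, -1))) = Add(Mul(-44, Rational(-8, 43)), Mul(20, Rational(1, 43))) = Add(Rational(352, 43), Rational(20, 43)) = Rational(372, 43))
Pow(Add(Function('M')(Add(Mul(-7, 0), -7), -63), 24549), Rational(1, 2)) = Pow(Add(Rational(372, 43), 24549), Rational(1, 2)) = Pow(Rational(1055979, 43), Rational(1, 2)) = Mul(Rational(3, 43), Pow(5045233, Rational(1, 2)))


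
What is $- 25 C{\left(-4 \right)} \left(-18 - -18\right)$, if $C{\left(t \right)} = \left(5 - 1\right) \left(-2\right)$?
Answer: $0$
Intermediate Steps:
$C{\left(t \right)} = -8$ ($C{\left(t \right)} = 4 \left(-2\right) = -8$)
$- 25 C{\left(-4 \right)} \left(-18 - -18\right) = \left(-25\right) \left(-8\right) \left(-18 - -18\right) = 200 \left(-18 + 18\right) = 200 \cdot 0 = 0$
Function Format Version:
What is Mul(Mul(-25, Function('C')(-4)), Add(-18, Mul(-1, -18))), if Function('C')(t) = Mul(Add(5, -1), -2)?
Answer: 0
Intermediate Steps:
Function('C')(t) = -8 (Function('C')(t) = Mul(4, -2) = -8)
Mul(Mul(-25, Function('C')(-4)), Add(-18, Mul(-1, -18))) = Mul(Mul(-25, -8), Add(-18, Mul(-1, -18))) = Mul(200, Add(-18, 18)) = Mul(200, 0) = 0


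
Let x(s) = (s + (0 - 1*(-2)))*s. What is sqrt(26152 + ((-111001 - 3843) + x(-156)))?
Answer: 2*I*sqrt(16167) ≈ 254.3*I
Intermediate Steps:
x(s) = s*(2 + s) (x(s) = (s + (0 + 2))*s = (s + 2)*s = (2 + s)*s = s*(2 + s))
sqrt(26152 + ((-111001 - 3843) + x(-156))) = sqrt(26152 + ((-111001 - 3843) - 156*(2 - 156))) = sqrt(26152 + (-114844 - 156*(-154))) = sqrt(26152 + (-114844 + 24024)) = sqrt(26152 - 90820) = sqrt(-64668) = 2*I*sqrt(16167)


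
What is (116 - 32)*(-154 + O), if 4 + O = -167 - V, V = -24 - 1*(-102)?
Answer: -33852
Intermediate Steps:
V = 78 (V = -24 + 102 = 78)
O = -249 (O = -4 + (-167 - 1*78) = -4 + (-167 - 78) = -4 - 245 = -249)
(116 - 32)*(-154 + O) = (116 - 32)*(-154 - 249) = 84*(-403) = -33852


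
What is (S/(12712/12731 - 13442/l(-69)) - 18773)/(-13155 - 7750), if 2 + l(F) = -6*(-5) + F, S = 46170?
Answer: 177683907844/199353905615 ≈ 0.89130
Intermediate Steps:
l(F) = 28 + F (l(F) = -2 + (-6*(-5) + F) = -2 + (30 + F) = 28 + F)
(S/(12712/12731 - 13442/l(-69)) - 18773)/(-13155 - 7750) = (46170/(12712/12731 - 13442/(28 - 69)) - 18773)/(-13155 - 7750) = (46170/(12712*(1/12731) - 13442/(-41)) - 18773)/(-20905) = (46170/(12712/12731 - 13442*(-1/41)) - 18773)*(-1/20905) = (46170/(12712/12731 + 13442/41) - 18773)*(-1/20905) = (46170/(171651294/521971) - 18773)*(-1/20905) = (46170*(521971/171651294) - 18773)*(-1/20905) = (1338855615/9536183 - 18773)*(-1/20905) = -177683907844/9536183*(-1/20905) = 177683907844/199353905615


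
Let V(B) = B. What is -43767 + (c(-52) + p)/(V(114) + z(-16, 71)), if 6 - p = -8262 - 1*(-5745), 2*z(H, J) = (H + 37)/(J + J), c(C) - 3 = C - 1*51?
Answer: -1417231367/32397 ≈ -43746.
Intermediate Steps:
c(C) = -48 + C (c(C) = 3 + (C - 1*51) = 3 + (C - 51) = 3 + (-51 + C) = -48 + C)
z(H, J) = (37 + H)/(4*J) (z(H, J) = ((H + 37)/(J + J))/2 = ((37 + H)/((2*J)))/2 = ((37 + H)*(1/(2*J)))/2 = ((37 + H)/(2*J))/2 = (37 + H)/(4*J))
p = 2523 (p = 6 - (-8262 - 1*(-5745)) = 6 - (-8262 + 5745) = 6 - 1*(-2517) = 6 + 2517 = 2523)
-43767 + (c(-52) + p)/(V(114) + z(-16, 71)) = -43767 + ((-48 - 52) + 2523)/(114 + (¼)*(37 - 16)/71) = -43767 + (-100 + 2523)/(114 + (¼)*(1/71)*21) = -43767 + 2423/(114 + 21/284) = -43767 + 2423/(32397/284) = -43767 + 2423*(284/32397) = -43767 + 688132/32397 = -1417231367/32397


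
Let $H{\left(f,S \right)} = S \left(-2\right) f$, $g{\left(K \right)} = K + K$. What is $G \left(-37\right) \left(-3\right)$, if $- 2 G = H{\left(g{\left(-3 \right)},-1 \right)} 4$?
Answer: $2664$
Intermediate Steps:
$g{\left(K \right)} = 2 K$
$H{\left(f,S \right)} = - 2 S f$
$G = 24$ ($G = - \frac{\left(-2\right) \left(-1\right) 2 \left(-3\right) 4}{2} = - \frac{\left(-2\right) \left(-1\right) \left(-6\right) 4}{2} = - \frac{\left(-12\right) 4}{2} = \left(- \frac{1}{2}\right) \left(-48\right) = 24$)
$G \left(-37\right) \left(-3\right) = 24 \left(-37\right) \left(-3\right) = \left(-888\right) \left(-3\right) = 2664$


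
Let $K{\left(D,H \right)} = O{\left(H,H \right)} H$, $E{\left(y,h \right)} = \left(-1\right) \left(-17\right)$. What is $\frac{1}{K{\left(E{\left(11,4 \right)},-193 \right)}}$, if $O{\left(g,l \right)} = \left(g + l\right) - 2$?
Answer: $\frac{1}{74884} \approx 1.3354 \cdot 10^{-5}$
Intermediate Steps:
$E{\left(y,h \right)} = 17$
$O{\left(g,l \right)} = -2 + g + l$
$K{\left(D,H \right)} = H \left(-2 + 2 H\right)$ ($K{\left(D,H \right)} = \left(-2 + H + H\right) H = \left(-2 + 2 H\right) H = H \left(-2 + 2 H\right)$)
$\frac{1}{K{\left(E{\left(11,4 \right)},-193 \right)}} = \frac{1}{2 \left(-193\right) \left(-1 - 193\right)} = \frac{1}{2 \left(-193\right) \left(-194\right)} = \frac{1}{74884}$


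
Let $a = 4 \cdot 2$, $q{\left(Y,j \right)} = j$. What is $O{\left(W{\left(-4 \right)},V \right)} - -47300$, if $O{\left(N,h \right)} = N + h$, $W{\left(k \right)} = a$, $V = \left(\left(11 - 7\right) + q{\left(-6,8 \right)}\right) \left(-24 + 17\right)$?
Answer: $47224$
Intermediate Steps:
$V = -84$ ($V = \left(\left(11 - 7\right) + 8\right) \left(-24 + 17\right) = \left(4 + 8\right) \left(-7\right) = 12 \left(-7\right) = -84$)
$a = 8$
$W{\left(k \right)} = 8$
$O{\left(W{\left(-4 \right)},V \right)} - -47300 = \left(8 - 84\right) - -47300 = -76 + 47300 = 47224$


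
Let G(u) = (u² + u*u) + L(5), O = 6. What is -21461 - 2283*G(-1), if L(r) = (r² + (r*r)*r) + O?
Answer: -382175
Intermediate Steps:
L(r) = 6 + r² + r³ (L(r) = (r² + (r*r)*r) + 6 = (r² + r²*r) + 6 = (r² + r³) + 6 = 6 + r² + r³)
G(u) = 156 + 2*u² (G(u) = (u² + u*u) + (6 + 5² + 5³) = (u² + u²) + (6 + 25 + 125) = 2*u² + 156 = 156 + 2*u²)
-21461 - 2283*G(-1) = -21461 - 2283*(156 + 2*(-1)²) = -21461 - 2283*(156 + 2*1) = -21461 - 2283*(156 + 2) = -21461 - 2283*158 = -21461 - 360714 = -382175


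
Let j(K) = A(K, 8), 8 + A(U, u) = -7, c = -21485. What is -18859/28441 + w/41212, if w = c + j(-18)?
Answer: -347174652/293027623 ≈ -1.1848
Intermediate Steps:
A(U, u) = -15 (A(U, u) = -8 - 7 = -15)
j(K) = -15
w = -21500 (w = -21485 - 15 = -21500)
-18859/28441 + w/41212 = -18859/28441 - 21500/41212 = -18859*1/28441 - 21500*1/41212 = -18859/28441 - 5375/10303 = -347174652/293027623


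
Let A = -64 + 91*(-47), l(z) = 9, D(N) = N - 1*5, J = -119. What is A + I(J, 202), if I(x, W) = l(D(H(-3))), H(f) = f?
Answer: -4332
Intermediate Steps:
D(N) = -5 + N (D(N) = N - 5 = -5 + N)
A = -4341 (A = -64 - 4277 = -4341)
I(x, W) = 9
A + I(J, 202) = -4341 + 9 = -4332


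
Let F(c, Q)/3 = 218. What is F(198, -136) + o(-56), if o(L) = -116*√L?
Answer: 654 - 232*I*√14 ≈ 654.0 - 868.06*I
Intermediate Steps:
F(c, Q) = 654 (F(c, Q) = 3*218 = 654)
F(198, -136) + o(-56) = 654 - 232*I*√14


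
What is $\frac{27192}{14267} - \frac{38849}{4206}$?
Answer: $- \frac{39989921}{5455182} \approx -7.3306$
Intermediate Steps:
$\frac{27192}{14267} - \frac{38849}{4206} = 27192 \cdot \frac{1}{14267} - \frac{38849}{4206} = \frac{2472}{1297} - \frac{38849}{4206} = - \frac{39989921}{5455182}$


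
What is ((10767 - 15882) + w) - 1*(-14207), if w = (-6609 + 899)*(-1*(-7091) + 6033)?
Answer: -74928948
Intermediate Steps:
w = -74938040 (w = -5710*(7091 + 6033) = -5710*13124 = -74938040)
((10767 - 15882) + w) - 1*(-14207) = ((10767 - 15882) - 74938040) - 1*(-14207) = (-5115 - 74938040) + 14207 = -74943155 + 14207 = -74928948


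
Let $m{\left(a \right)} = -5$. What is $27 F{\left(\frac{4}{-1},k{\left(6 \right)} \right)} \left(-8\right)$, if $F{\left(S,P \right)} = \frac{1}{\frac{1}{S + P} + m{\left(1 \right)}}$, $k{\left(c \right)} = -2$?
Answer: $\frac{1296}{31} \approx 41.806$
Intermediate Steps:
$F{\left(S,P \right)} = \frac{1}{-5 + \frac{1}{P + S}}$ ($F{\left(S,P \right)} = \frac{1}{\frac{1}{S + P} - 5} = \frac{1}{\frac{1}{P + S} - 5} = \frac{1}{-5 + \frac{1}{P + S}}$)
$27 F{\left(\frac{4}{-1},k{\left(6 \right)} \right)} \left(-8\right) = 27 \frac{-2 + \frac{4}{-1}}{1 - -10 - 5 \frac{4}{-1}} \left(-8\right) = 27 \frac{-2 + 4 \left(-1\right)}{1 + 10 - 5 \cdot 4 \left(-1\right)} \left(-8\right) = 27 \frac{-2 - 4}{1 + 10 - -20} \left(-8\right) = 27 \frac{1}{1 + 10 + 20} \left(-6\right) \left(-8\right) = 27 \cdot \frac{1}{31} \left(-6\right) \left(-8\right) = 27 \left(- \frac{6}{31}\right) \left(-8\right) = \left(- \frac{162}{31}\right) \left(-8\right) = \frac{1296}{31}$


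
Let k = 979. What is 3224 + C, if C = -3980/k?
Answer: 3152316/979 ≈ 3219.9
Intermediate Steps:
C = -3980/979 ≈ -4.0654
3224 + C = 3224 - 3980/979 = 3152316/979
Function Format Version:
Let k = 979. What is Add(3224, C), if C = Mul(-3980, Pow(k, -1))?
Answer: Rational(3152316, 979) ≈ 3219.9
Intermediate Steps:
C = Rational(-3980, 979) (C = Mul(-3980, Pow(979, -1)) = Mul(-3980, Rational(1, 979)) = Rational(-3980, 979) ≈ -4.0654)
Add(3224, C) = Add(3224, Rational(-3980, 979)) = Rational(3152316, 979)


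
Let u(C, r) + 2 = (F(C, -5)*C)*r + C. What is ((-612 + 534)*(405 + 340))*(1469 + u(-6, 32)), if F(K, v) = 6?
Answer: -17955990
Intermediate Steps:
u(C, r) = -2 + C + 6*C*r (u(C, r) = -2 + ((6*C)*r + C) = -2 + (6*C*r + C) = -2 + (C + 6*C*r) = -2 + C + 6*C*r)
((-612 + 534)*(405 + 340))*(1469 + u(-6, 32)) = ((-612 + 534)*(405 + 340))*(1469 + (-2 - 6 + 6*(-6)*32)) = (-78*745)*(1469 + (-2 - 6 - 1152)) = -58110*(1469 - 1160) = -58110*309 = -17955990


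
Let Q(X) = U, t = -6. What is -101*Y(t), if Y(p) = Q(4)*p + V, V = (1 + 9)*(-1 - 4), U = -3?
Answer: 3232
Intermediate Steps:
Q(X) = -3
V = -50 (V = 10*(-5) = -50)
Y(p) = -50 - 3*p (Y(p) = -3*p - 50 = -50 - 3*p)
-101*Y(t) = -101*(-50 - 3*(-6)) = -101*(-50 + 18) = -101*(-32) = 3232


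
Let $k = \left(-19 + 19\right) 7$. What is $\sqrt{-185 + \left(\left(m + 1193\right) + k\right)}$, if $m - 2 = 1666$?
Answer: $2 \sqrt{669} \approx 51.73$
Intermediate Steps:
$m = 1668$ ($m = 2 + 1666 = 1668$)
$k = 0$ ($k = 0 \cdot 7 = 0$)
$\sqrt{-185 + \left(\left(m + 1193\right) + k\right)} = \sqrt{-185 + \left(\left(1668 + 1193\right) + 0\right)} = \sqrt{-185 + \left(2861 + 0\right)} = \sqrt{-185 + 2861} = \sqrt{2676} = 2 \sqrt{669}$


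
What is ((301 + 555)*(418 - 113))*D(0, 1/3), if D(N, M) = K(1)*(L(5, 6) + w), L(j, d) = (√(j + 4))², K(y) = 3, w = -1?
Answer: 6265920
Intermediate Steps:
L(j, d) = 4 + j (L(j, d) = (√(4 + j))² = 4 + j)
D(N, M) = 24 (D(N, M) = 3*((4 + 5) - 1) = 3*(9 - 1) = 3*8 = 24)
((301 + 555)*(418 - 113))*D(0, 1/3) = ((301 + 555)*(418 - 113))*24 = (856*305)*24 = 261080*24 = 6265920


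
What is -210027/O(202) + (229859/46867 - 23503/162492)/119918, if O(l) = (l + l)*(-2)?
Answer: 5993889505480848535/23059235150156238 ≈ 259.93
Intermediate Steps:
O(l) = -4*l (O(l) = (2*l)*(-2) = -4*l)
-210027/O(202) + (229859/46867 - 23503/162492)/119918 = -210027/((-4*202)) + (229859/46867 - 23503/162492)/119918 = -210027/(-808) + (229859*(1/46867) - 23503*1/162492)*(1/119918) = -210027*(-1/808) + (229859/46867 - 23503/162492)*(1/119918) = 210027/808 + (36248733527/7615512564)*(1/119918) = 210027/808 + 36248733527/913237035649752 = 5993889505480848535/23059235150156238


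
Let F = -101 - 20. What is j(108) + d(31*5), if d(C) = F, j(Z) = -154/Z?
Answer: -6611/54 ≈ -122.43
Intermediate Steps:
F = -121
d(C) = -121
j(108) + d(31*5) = -154/108 - 121 = -154*1/108 - 121 = -77/54 - 121 = -6611/54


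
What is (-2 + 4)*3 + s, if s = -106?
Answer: -100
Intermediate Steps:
(-2 + 4)*3 + s = (-2 + 4)*3 - 106 = 2*3 - 106 = 6 - 106 = -100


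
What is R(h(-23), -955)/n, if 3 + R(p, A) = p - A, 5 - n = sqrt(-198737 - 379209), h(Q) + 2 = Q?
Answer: 515/64219 + 103*I*sqrt(577946)/64219 ≈ 0.0080194 + 1.2193*I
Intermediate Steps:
h(Q) = -2 + Q
n = 5 - I*sqrt(577946) (n = 5 - sqrt(-198737 - 379209) = 5 - sqrt(-577946) = 5 - I*sqrt(577946) ≈ 5.0 - 760.23*I)
R(p, A) = -3 + p - A (R(p, A) = -3 + (p - A) = -3 + p - A)
R(h(-23), -955)/n = (-3 + (-2 - 23) - 1*(-955))/(5 - I*sqrt(577946)) = (-3 - 25 + 955)/(5 - I*sqrt(577946)) = 927/(5 - I*sqrt(577946))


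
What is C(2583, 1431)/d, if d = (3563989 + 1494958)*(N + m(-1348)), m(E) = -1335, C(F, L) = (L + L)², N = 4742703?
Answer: 682587/1998860784958 ≈ 3.4149e-7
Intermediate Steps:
C(F, L) = 4*L² (C(F, L) = (2*L)² = 4*L²)
d = 23986329419496 (d = (3563989 + 1494958)*(4742703 - 1335) = 5058947*4741368 = 23986329419496)
C(2583, 1431)/d = (4*1431²)/23986329419496 = (4*2047761)*(1/23986329419496) = 8191044*(1/23986329419496) = 682587/1998860784958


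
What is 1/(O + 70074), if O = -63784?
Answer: 1/6290 ≈ 0.00015898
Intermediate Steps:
1/(O + 70074) = 1/(-63784 + 70074) = 1/6290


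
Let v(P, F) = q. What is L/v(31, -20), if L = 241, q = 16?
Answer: 241/16 ≈ 15.063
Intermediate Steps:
v(P, F) = 16
L/v(31, -20) = 241/16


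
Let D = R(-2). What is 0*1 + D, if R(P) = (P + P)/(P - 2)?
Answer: 1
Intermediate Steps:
R(P) = 2*P/(-2 + P) (R(P) = (2*P)/(-2 + P) = 2*P/(-2 + P))
D = 1 (D = 2*(-2)/(-2 - 2) = 2*(-2)/(-4) = 2*(-2)*(-¼) = 1)
0*1 + D = 0*1 + 1 = 0 + 1 = 1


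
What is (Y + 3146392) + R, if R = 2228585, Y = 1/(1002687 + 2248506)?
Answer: 17475087597562/3251193 ≈ 5.3750e+6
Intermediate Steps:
Y = 1/3251193 ≈ 3.0758e-7
(Y + 3146392) + R = (1/3251193 + 3146392) + 2228585 = 10229527645657/3251193 + 2228585 = 17475087597562/3251193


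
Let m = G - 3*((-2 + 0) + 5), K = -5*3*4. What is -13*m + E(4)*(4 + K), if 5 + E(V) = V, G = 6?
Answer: 95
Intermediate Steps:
E(V) = -5 + V
K = -60 (K = -15*4 = -60)
m = -3 (m = 6 - 3*((-2 + 0) + 5) = 6 - 3*(-2 + 5) = 6 - 3*3 = 6 - 9 = -3)
-13*m + E(4)*(4 + K) = -13*(-3) + (-5 + 4)*(4 - 60) = 39 - 1*(-56) = 39 + 56 = 95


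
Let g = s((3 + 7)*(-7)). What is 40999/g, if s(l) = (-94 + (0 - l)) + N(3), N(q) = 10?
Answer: -5857/2 ≈ -2928.5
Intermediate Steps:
s(l) = -84 - l (s(l) = (-94 + (0 - l)) + 10 = (-94 - l) + 10 = -84 - l)
g = -14 (g = -84 - (3 + 7)*(-7) = -84 - 10*(-7) = -84 - 1*(-70) = -84 + 70 = -14)
40999/g = 40999/(-14) = 40999*(-1/14) = -5857/2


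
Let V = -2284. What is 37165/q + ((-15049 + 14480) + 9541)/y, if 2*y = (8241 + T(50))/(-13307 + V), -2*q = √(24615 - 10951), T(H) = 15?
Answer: -11656871/344 - 37165*√854/1708 ≈ -34522.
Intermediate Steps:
q = -2*√854 (q = -√(24615 - 10951)/2 = -2*√854 ≈ -58.447)
y = -1376/5197 (y = ((8241 + 15)/(-13307 - 2284))/2 = (8256/(-15591))/2 = (8256*(-1/15591))/2 = (½)*(-2752/5197) = -1376/5197 ≈ -0.26477)
37165/q + ((-15049 + 14480) + 9541)/y = 37165/((-2*√854)) + ((-15049 + 14480) + 9541)/(-1376/5197) = 37165*(-√854/1708) + (-569 + 9541)*(-5197/1376) = -37165*√854/1708 + 8972*(-5197/1376) = -37165*√854/1708 - 11656871/344 = -11656871/344 - 37165*√854/1708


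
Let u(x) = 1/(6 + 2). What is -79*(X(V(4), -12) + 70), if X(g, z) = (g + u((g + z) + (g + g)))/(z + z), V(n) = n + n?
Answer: -1056625/192 ≈ -5503.3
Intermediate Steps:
V(n) = 2*n
u(x) = ⅛ (u(x) = 1/8 = ⅛)
X(g, z) = (⅛ + g)/(2*z) (X(g, z) = (g + ⅛)/(z + z) = (⅛ + g)/((2*z)) = (⅛ + g)*(1/(2*z)) = (⅛ + g)/(2*z))
-79*(X(V(4), -12) + 70) = -79*((1/16)*(1 + 8*(2*4))/(-12) + 70) = -79*((1/16)*(-1/12)*(1 + 8*8) + 70) = -79*((1/16)*(-1/12)*(1 + 64) + 70) = -79*((1/16)*(-1/12)*65 + 70) = -79*(-65/192 + 70) = -79*13375/192 = -1056625/192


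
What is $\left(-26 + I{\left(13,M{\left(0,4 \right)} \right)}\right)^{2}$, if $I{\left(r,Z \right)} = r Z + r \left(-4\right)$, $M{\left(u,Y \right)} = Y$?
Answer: $676$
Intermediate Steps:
$I{\left(r,Z \right)} = - 4 r + Z r$ ($I{\left(r,Z \right)} = Z r - 4 r = - 4 r + Z r$)
$\left(-26 + I{\left(13,M{\left(0,4 \right)} \right)}\right)^{2} = \left(-26 + 13 \left(-4 + 4\right)\right)^{2} = \left(-26 + 13 \cdot 0\right)^{2} = \left(-26 + 0\right)^{2} = \left(-26\right)^{2} = 676$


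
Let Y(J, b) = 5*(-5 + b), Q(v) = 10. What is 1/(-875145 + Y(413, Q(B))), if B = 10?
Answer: -1/875120 ≈ -1.1427e-6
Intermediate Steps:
Y(J, b) = -25 + 5*b
1/(-875145 + Y(413, Q(B))) = 1/(-875145 + (-25 + 5*10)) = 1/(-875145 + (-25 + 50)) = 1/(-875145 + 25) = 1/(-875120) = -1/875120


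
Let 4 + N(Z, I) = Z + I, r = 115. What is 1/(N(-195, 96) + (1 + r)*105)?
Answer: 1/12077 ≈ 8.2802e-5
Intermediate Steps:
N(Z, I) = -4 + I + Z (N(Z, I) = -4 + (Z + I) = -4 + (I + Z) = -4 + I + Z)
1/(N(-195, 96) + (1 + r)*105) = 1/((-4 + 96 - 195) + (1 + 115)*105) = 1/(-103 + 116*105) = 1/(-103 + 12180) = 1/12077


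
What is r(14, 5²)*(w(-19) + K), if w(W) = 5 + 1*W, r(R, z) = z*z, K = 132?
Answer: 73750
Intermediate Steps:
r(R, z) = z²
w(W) = 5 + W
r(14, 5²)*(w(-19) + K) = (5²)²*((5 - 19) + 132) = 25²*(-14 + 132) = 625*118 = 73750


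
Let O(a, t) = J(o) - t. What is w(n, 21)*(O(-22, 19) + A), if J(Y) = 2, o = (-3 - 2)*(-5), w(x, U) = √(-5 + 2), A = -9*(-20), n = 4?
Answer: 163*I*√3 ≈ 282.32*I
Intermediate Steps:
A = 180
w(x, U) = I*√3 (w(x, U) = √(-3) = I*√3)
o = 25 (o = -5*(-5) = 25)
O(a, t) = 2 - t
w(n, 21)*(O(-22, 19) + A) = (I*√3)*((2 - 1*19) + 180) = (I*√3)*((2 - 19) + 180) = (I*√3)*(-17 + 180) = (I*√3)*163 = 163*I*√3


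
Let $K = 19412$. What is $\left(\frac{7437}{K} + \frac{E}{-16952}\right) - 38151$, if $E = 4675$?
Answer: $- \frac{3138599774225}{82268056} \approx -38151.0$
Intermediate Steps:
$\left(\frac{7437}{K} + \frac{E}{-16952}\right) - 38151 = \left(\frac{7437}{19412} + \frac{4675}{-16952}\right) - 38151 = \left(7437 \cdot \frac{1}{19412} + 4675 \left(- \frac{1}{16952}\right)\right) - 38151 = \left(\frac{7437}{19412} - \frac{4675}{16952}\right) - 38151 = \frac{8830231}{82268056} - 38151 = - \frac{3138599774225}{82268056}$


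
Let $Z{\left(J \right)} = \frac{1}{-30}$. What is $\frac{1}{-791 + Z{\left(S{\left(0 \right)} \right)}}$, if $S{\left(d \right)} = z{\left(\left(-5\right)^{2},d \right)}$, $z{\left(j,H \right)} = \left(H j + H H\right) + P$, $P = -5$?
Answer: $- \frac{30}{23731} \approx -0.0012642$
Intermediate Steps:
$z{\left(j,H \right)} = -5 + H^{2} + H j$ ($z{\left(j,H \right)} = \left(H j + H H\right) - 5 = \left(H j + H^{2}\right) - 5 = \left(H^{2} + H j\right) - 5 = -5 + H^{2} + H j$)
$S{\left(d \right)} = -5 + d^{2} + 25 d$ ($S{\left(d \right)} = -5 + d^{2} + d \left(-5\right)^{2} = -5 + d^{2} + d 25 = -5 + d^{2} + 25 d$)
$Z{\left(J \right)} = - \frac{1}{30}$
$\frac{1}{-791 + Z{\left(S{\left(0 \right)} \right)}} = \frac{1}{-791 - \frac{1}{30}} = \frac{1}{- \frac{23731}{30}} = - \frac{30}{23731}$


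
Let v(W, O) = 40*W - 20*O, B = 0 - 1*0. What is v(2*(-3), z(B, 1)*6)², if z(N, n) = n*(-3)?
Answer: 14400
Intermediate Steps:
B = 0 (B = 0 + 0 = 0)
z(N, n) = -3*n
v(W, O) = -20*O + 40*W
v(2*(-3), z(B, 1)*6)² = (-20*(-3*1)*6 + 40*(2*(-3)))² = (-(-60)*6 + 40*(-6))² = (-20*(-18) - 240)² = (360 - 240)² = 120² = 14400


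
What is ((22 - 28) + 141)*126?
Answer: 17010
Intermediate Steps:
((22 - 28) + 141)*126 = (-6 + 141)*126 = 135*126 = 17010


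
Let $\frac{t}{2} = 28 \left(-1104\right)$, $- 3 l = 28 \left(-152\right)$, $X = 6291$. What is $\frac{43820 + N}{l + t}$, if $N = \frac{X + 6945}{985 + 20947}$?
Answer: $- \frac{720805107}{993607328} \approx -0.72544$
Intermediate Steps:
$l = \frac{4256}{3}$ ($l = - \frac{28 \left(-152\right)}{3} = \left(- \frac{1}{3}\right) \left(-4256\right) = \frac{4256}{3} \approx 1418.7$)
$t = -61824$ ($t = 2 \cdot 28 \left(-1104\right) = 2 \left(-30912\right) = -61824$)
$N = \frac{3309}{5483}$ ($N = \frac{6291 + 6945}{985 + 20947} = \frac{13236}{21932} = 13236 \cdot \frac{1}{21932} = \frac{3309}{5483} \approx 0.6035$)
$\frac{43820 + N}{l + t} = \frac{43820 + \frac{3309}{5483}}{\frac{4256}{3} - 61824} = \frac{240268369}{5483 \left(- \frac{181216}{3}\right)} = \frac{240268369}{5483} \left(- \frac{3}{181216}\right) = - \frac{720805107}{993607328}$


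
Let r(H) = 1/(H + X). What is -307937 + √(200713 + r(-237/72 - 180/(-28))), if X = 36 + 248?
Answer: -307937 + 5*√18682375364137/48239 ≈ -3.0749e+5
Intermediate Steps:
X = 284
r(H) = 1/(284 + H) (r(H) = 1/(H + 284) = 1/(284 + H))
-307937 + √(200713 + r(-237/72 - 180/(-28))) = -307937 + √(200713 + 1/(284 + (-237/72 - 180/(-28)))) = -307937 + √(200713 + 1/(284 + (-237*1/72 - 180*(-1/28)))) = -307937 + √(200713 + 1/(284 + (-79/24 + 45/7))) = -307937 + √(200713 + 1/(284 + 527/168)) = -307937 + √(200713 + 1/(48239/168)) = -307937 + √(200713 + 168/48239) = -307937 + √(9682194575/48239) = -307937 + 5*√18682375364137/48239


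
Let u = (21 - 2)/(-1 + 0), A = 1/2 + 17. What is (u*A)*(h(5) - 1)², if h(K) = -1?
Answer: -1330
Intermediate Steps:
A = 35/2 (A = ½ + 17 = 35/2 ≈ 17.500)
u = -19 (u = 19/(-1) = 19*(-1) = -19)
(u*A)*(h(5) - 1)² = (-19*35/2)*(-1 - 1)² = -665/2*(-2)² = -665/2*4 = -1330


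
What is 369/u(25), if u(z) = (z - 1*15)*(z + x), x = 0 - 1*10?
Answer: 123/50 ≈ 2.4600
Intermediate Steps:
x = -10 (x = 0 - 10 = -10)
u(z) = (-15 + z)*(-10 + z) (u(z) = (z - 1*15)*(z - 10) = (z - 15)*(-10 + z) = (-15 + z)*(-10 + z))
369/u(25) = 369/(150 + 25² - 25*25) = 369/(150 + 625 - 625) = 369/150 = 369*(1/150) = 123/50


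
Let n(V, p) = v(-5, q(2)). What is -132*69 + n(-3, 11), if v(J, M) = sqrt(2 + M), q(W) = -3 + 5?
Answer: -9106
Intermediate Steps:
q(W) = 2
n(V, p) = 2 (n(V, p) = sqrt(2 + 2) = sqrt(4) = 2)
-132*69 + n(-3, 11) = -132*69 + 2 = -9108 + 2 = -9106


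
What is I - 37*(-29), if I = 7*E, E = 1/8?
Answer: 8591/8 ≈ 1073.9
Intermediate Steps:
E = ⅛ ≈ 0.12500
I = 7/8 (I = 7*(⅛) = 7/8 ≈ 0.87500)
I - 37*(-29) = 7/8 - 37*(-29) = 7/8 + 1073 = 8591/8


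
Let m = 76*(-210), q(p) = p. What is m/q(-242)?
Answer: 7980/121 ≈ 65.950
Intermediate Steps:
m = -15960
m/q(-242) = -15960/(-242) = -15960*(-1/242) = 7980/121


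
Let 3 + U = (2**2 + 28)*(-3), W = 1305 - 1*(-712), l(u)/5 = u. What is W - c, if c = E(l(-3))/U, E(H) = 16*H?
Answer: 66481/33 ≈ 2014.6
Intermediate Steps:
l(u) = 5*u
W = 2017 (W = 1305 + 712 = 2017)
U = -99 (U = -3 + (2**2 + 28)*(-3) = -3 + (4 + 28)*(-3) = -3 + 32*(-3) = -3 - 96 = -99)
c = 80/33 (c = (16*(5*(-3)))/(-99) = (16*(-15))*(-1/99) = -240*(-1/99) = 80/33 ≈ 2.4242)
W - c = 2017 - 1*80/33 = 2017 - 80/33 = 66481/33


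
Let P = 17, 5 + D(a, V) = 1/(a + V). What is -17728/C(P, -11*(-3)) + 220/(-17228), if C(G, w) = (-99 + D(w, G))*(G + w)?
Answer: 76068551/22392093 ≈ 3.3971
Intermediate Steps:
D(a, V) = -5 + 1/(V + a) (D(a, V) = -5 + 1/(a + V) = -5 + 1/(V + a))
C(G, w) = (-99 + (1 - 5*G - 5*w)/(G + w))*(G + w)
-17728/C(P, -11*(-3)) + 220/(-17228) = -17728/(1 - 104*17 - (-1144)*(-3)) + 220/(-17228) = -17728/(1 - 1768 - 104*33) + 220*(-1/17228) = -17728/(1 - 1768 - 3432) - 55/4307 = -17728/(-5199) - 55/4307 = -17728*(-1/5199) - 55/4307 = 17728/5199 - 55/4307 = 76068551/22392093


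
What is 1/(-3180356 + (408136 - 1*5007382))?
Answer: -1/7779602 ≈ -1.2854e-7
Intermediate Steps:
1/(-3180356 + (408136 - 1*5007382)) = 1/(-3180356 + (408136 - 5007382)) = 1/(-3180356 - 4599246) = 1/(-7779602) = -1/7779602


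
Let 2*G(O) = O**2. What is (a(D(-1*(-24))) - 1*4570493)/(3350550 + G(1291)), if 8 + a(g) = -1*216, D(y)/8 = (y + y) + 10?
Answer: -9141434/8367781 ≈ -1.0925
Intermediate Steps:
D(y) = 80 + 16*y (D(y) = 8*((y + y) + 10) = 8*(2*y + 10) = 8*(10 + 2*y) = 80 + 16*y)
a(g) = -224 (a(g) = -8 - 1*216 = -8 - 216 = -224)
G(O) = O**2/2
(a(D(-1*(-24))) - 1*4570493)/(3350550 + G(1291)) = (-224 - 1*4570493)/(3350550 + (1/2)*1291**2) = (-224 - 4570493)/(3350550 + (1/2)*1666681) = -4570717/(3350550 + 1666681/2) = -4570717/8367781/2 = -4570717*2/8367781 = -9141434/8367781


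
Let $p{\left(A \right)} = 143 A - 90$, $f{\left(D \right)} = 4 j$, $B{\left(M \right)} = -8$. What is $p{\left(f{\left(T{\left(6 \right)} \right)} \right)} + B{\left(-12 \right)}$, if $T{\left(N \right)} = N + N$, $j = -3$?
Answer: $-1814$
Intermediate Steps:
$T{\left(N \right)} = 2 N$
$f{\left(D \right)} = -12$ ($f{\left(D \right)} = 4 \left(-3\right) = -12$)
$p{\left(A \right)} = -90 + 143 A$
$p{\left(f{\left(T{\left(6 \right)} \right)} \right)} + B{\left(-12 \right)} = \left(-90 + 143 \left(-12\right)\right) - 8 = \left(-90 - 1716\right) - 8 = -1806 - 8 = -1814$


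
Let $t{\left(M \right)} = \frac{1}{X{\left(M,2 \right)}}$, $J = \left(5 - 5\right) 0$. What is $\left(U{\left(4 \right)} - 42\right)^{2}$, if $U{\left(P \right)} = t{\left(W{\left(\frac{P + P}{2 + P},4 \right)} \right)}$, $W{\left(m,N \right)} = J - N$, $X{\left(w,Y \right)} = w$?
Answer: $\frac{28561}{16} \approx 1785.1$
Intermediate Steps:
$J = 0$ ($J = 0 \cdot 0 = 0$)
$W{\left(m,N \right)} = - N$ ($W{\left(m,N \right)} = 0 - N = - N$)
$t{\left(M \right)} = \frac{1}{M}$
$U{\left(P \right)} = - \frac{1}{4}$ ($U{\left(P \right)} = \frac{1}{\left(-1\right) 4} = \frac{1}{-4} = - \frac{1}{4}$)
$\left(U{\left(4 \right)} - 42\right)^{2} = \left(- \frac{1}{4} - 42\right)^{2} = \left(- \frac{169}{4}\right)^{2} = \frac{28561}{16}$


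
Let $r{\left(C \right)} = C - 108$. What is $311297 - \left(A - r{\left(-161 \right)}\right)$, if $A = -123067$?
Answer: $434095$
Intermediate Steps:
$r{\left(C \right)} = -108 + C$
$311297 - \left(A - r{\left(-161 \right)}\right) = 311297 - -122798 = 311297 + \left(-269 + 123067\right) = 311297 + 122798 = 434095$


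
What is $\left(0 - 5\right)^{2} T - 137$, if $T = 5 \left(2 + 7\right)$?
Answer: $988$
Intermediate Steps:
$T = 45$ ($T = 5 \cdot 9 = 45$)
$\left(0 - 5\right)^{2} T - 137 = \left(0 - 5\right)^{2} \cdot 45 - 137 = \left(-5\right)^{2} \cdot 45 - 137 = 25 \cdot 45 - 137 = 1125 - 137 = 988$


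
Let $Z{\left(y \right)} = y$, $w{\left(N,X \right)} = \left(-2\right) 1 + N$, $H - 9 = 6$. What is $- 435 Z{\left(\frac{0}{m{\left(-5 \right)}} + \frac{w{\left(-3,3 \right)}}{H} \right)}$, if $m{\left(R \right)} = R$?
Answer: $145$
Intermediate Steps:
$H = 15$ ($H = 9 + 6 = 15$)
$w{\left(N,X \right)} = -2 + N$
$- 435 Z{\left(\frac{0}{m{\left(-5 \right)}} + \frac{w{\left(-3,3 \right)}}{H} \right)} = - 435 \left(\frac{0}{-5} + \frac{-2 - 3}{15}\right) = - 435 \left(0 \left(- \frac{1}{5}\right) - \frac{1}{3}\right) = - 435 \left(0 - \frac{1}{3}\right) = \left(-435\right) \left(- \frac{1}{3}\right) = 145$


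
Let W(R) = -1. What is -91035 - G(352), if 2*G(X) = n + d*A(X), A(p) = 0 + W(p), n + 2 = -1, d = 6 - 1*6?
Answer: -182067/2 ≈ -91034.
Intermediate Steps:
d = 0 (d = 6 - 6 = 0)
n = -3 (n = -2 - 1 = -3)
A(p) = -1 (A(p) = 0 - 1 = -1)
G(X) = -3/2 (G(X) = (-3 + 0*(-1))/2 = (-3 + 0)/2 = (½)*(-3) = -3/2)
-91035 - G(352) = -91035 - 1*(-3/2) = -91035 + 3/2 = -182067/2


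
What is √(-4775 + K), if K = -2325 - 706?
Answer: I*√7806 ≈ 88.352*I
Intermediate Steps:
K = -3031
√(-4775 + K) = √(-4775 - 3031) = √(-7806) = I*√7806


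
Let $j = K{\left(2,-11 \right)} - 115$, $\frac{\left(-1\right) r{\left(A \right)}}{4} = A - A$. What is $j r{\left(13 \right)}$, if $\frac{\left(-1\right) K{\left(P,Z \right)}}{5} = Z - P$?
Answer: $0$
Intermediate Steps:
$r{\left(A \right)} = 0$ ($r{\left(A \right)} = - 4 \left(A - A\right) = \left(-4\right) 0 = 0$)
$K{\left(P,Z \right)} = - 5 Z + 5 P$ ($K{\left(P,Z \right)} = - 5 \left(Z - P\right) = - 5 Z + 5 P$)
$j = -50$ ($j = \left(\left(-5\right) \left(-11\right) + 5 \cdot 2\right) - 115 = \left(55 + 10\right) - 115 = 65 - 115 = -50$)
$j r{\left(13 \right)} = \left(-50\right) 0 = 0$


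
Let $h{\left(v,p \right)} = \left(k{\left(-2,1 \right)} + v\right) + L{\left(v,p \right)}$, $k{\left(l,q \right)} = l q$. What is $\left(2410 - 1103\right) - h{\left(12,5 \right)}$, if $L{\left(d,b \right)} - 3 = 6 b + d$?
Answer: $1252$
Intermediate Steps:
$L{\left(d,b \right)} = 3 + d + 6 b$ ($L{\left(d,b \right)} = 3 + \left(6 b + d\right) = 3 + \left(d + 6 b\right) = 3 + d + 6 b$)
$h{\left(v,p \right)} = 1 + 2 v + 6 p$ ($h{\left(v,p \right)} = \left(\left(-2\right) 1 + v\right) + \left(3 + v + 6 p\right) = \left(-2 + v\right) + \left(3 + v + 6 p\right) = 1 + 2 v + 6 p$)
$\left(2410 - 1103\right) - h{\left(12,5 \right)} = \left(2410 - 1103\right) - \left(1 + 2 \cdot 12 + 6 \cdot 5\right) = \left(2410 - 1103\right) - \left(1 + 24 + 30\right) = 1307 - 55 = 1252$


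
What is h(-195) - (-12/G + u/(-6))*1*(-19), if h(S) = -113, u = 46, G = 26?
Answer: -10430/39 ≈ -267.44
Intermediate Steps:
h(-195) - (-12/G + u/(-6))*1*(-19) = -113 - (-12/26 + 46/(-6))*1*(-19) = -113 - (-12*1/26 + 46*(-⅙))*(-19) = -113 - (-6/13 - 23/3)*(-19) = -113 - (-317)*(-19)/39 = -113 - 1*6023/39 = -113 - 6023/39 = -10430/39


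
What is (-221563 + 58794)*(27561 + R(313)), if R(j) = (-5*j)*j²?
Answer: 24951498715556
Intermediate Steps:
R(j) = -5*j³
(-221563 + 58794)*(27561 + R(313)) = (-221563 + 58794)*(27561 - 5*313³) = -162769*(27561 - 5*30664297) = -162769*(27561 - 153321485) = -162769*(-153293924) = 24951498715556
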